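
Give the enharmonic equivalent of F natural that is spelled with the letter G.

F is pitch class 5. The letter G alone is pitch class 7.
To reach pitch class 5 from G requires an offset of -2 semitones, i.e. double flat: Gbb.

Gbb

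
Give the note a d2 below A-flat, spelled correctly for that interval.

G#

A down a major second is G, so the target letter is G.
From Ab, a diminished second is 0 semitones down: G#.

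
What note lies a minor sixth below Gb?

Bb

A sixth below G lands on the letter B.
A minor sixth spans 8 semitones, so Gb moves to pitch class 10. On the letter B that is Bb.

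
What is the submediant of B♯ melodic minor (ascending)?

Degree 6 takes the letter 5 steps above B, which is G.
In melodic minor (ascending), degree 6 sits 9 semitones above the tonic. B# + 9 semitones is pitch class 9, spelled on G as G##.

G##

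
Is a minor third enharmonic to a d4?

A minor third spans 3 semitones; a diminished fourth spans 4.
The spans differ, so they are not enharmonic equivalents.

No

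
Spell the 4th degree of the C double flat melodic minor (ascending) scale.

Fbb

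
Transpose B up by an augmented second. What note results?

C##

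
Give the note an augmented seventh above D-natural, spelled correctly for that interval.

C##

D up a major seventh is C#, so the target letter is C.
From D, an augmented seventh is 12 semitones up: C##.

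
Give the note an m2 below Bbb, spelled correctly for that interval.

Ab

A second below B lands on the letter A.
A minor second spans 1 semitone, so Bbb moves to pitch class 8. On the letter A that is Ab.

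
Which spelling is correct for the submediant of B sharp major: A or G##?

G##

Each scale degree takes a distinct letter name. Degree 6 of a scale on B must use the letter G.
G## and A are enharmonically the same pitch, but only G## uses the letter G, so it is the correct spelling here.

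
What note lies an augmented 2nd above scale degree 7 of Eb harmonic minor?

E#

Scale degree 7 of Eb harmonic minor is D.
An augmented second (3 semitones) above D lands on the letter E, giving E#.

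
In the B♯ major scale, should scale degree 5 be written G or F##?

F##

Each scale degree takes a distinct letter name. Degree 5 of a scale on B must use the letter F.
F## and G are enharmonically the same pitch, but only F## uses the letter F, so it is the correct spelling here.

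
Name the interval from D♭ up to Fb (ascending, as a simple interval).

minor third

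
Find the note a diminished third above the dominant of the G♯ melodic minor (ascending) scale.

F

The dominant of G# melodic minor (ascending) is D#.
A diminished third (2 semitones) above D# lands on the letter F, giving F.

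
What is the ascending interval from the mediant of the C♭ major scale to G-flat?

minor third

The mediant of Cb major is Eb.
Eb up to Gb: letters E→G make it a third; 3 semitones makes it minor.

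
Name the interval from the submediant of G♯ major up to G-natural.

diminished third

The submediant of G# major is E#.
E# up to G: letters E→G make it a third; 2 semitones makes it diminished.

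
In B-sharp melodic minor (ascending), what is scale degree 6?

G##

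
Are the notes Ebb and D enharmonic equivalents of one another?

Yes

Ebb is pitch class 2; D is pitch class 2.
All spellings map to pitch class 2, so they are enharmonically equivalent.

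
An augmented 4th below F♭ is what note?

Cbb

F down a perfect fourth is C, so the target letter is C.
From Fb, an augmented fourth is 6 semitones down: Cbb.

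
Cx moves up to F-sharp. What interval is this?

The letter names run C→F, a span of 3 letter steps, so the interval is some kind of fourth.
C## to F# is 4 semitones. A perfect fourth is 5, so 4 makes it diminished.

diminished fourth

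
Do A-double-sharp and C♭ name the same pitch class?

Yes

A## = pitch class 11 and Cb = pitch class 11 — the same pitch class, so they are enharmonic equivalents.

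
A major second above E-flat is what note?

A second above E lands on the letter F.
A major second spans 2 semitones, so Eb moves to pitch class 5. On the letter F that is F.

F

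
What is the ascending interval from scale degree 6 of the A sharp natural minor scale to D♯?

major sixth

Scale degree 6 of A# natural minor is F#.
F# up to D#: letters F→D make it a sixth; 9 semitones makes it major.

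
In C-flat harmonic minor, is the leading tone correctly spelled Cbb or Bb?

Bb

Each scale degree takes a distinct letter name. Degree 7 of a scale on C must use the letter B.
Bb and Cbb are enharmonically the same pitch, but only Bb uses the letter B, so it is the correct spelling here.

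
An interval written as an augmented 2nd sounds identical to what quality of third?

minor

An augmented second spans 3 semitones.
A third spanning 3 semitones is minor (the major third is 4).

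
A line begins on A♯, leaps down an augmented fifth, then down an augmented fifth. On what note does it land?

Gb

An augmented fifth down from A# is D (letter D, 8 semitones down).
An augmented fifth down from D is Gb (letter G, 8 semitones down).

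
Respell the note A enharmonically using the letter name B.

Bbb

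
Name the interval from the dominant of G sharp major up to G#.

perfect fourth

The dominant of G# major is D#.
D# up to G#: letters D→G make it a fourth; 5 semitones makes it perfect.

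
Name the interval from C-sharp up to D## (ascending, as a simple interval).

augmented second

Counting letters C–D gives a second.
C#→D## = 3 semitones, 1 wider than the major second (2), so augmented.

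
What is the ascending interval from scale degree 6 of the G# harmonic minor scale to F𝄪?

Scale degree 6 of G# harmonic minor is E.
E up to F##: letters E→F make it a second; 3 semitones makes it augmented.

augmented second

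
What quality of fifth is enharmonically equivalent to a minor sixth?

A minor sixth spans 8 semitones.
A fifth spanning 8 semitones is augmented (the perfect fifth is 7).

augmented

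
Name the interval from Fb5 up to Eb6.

major seventh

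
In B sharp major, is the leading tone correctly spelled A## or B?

A##

Each scale degree takes a distinct letter name. Degree 7 of a scale on B must use the letter A.
A## and B are enharmonically the same pitch, but only A## uses the letter A, so it is the correct spelling here.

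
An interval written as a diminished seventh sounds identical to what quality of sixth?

A diminished seventh spans 9 semitones.
A sixth spanning 9 semitones is major (the major sixth is 9).

major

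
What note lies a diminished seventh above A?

Gb

A up a major seventh is G#, so the target letter is G.
From A, a diminished seventh is 9 semitones up: Gb.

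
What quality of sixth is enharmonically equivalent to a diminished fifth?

doubly diminished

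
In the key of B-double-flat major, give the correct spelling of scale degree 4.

Ebb

Degree 4 takes the letter 3 steps above B, which is E.
In major, degree 4 sits 5 semitones above the tonic. Bbb + 5 semitones is pitch class 2, spelled on E as Ebb.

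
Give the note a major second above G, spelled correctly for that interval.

A second above G lands on the letter A.
A major second spans 2 semitones, so G moves to pitch class 9. On the letter A that is A.

A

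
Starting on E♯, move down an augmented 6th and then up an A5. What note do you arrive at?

D#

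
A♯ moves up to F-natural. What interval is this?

diminished sixth

Counting letters A–B–C–D–E–F gives a sixth.
A#→F = 7 semitones, 2 narrower than the major sixth (9), so diminished.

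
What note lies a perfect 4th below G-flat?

A fourth below G lands on the letter D.
A perfect fourth spans 5 semitones, so Gb moves to pitch class 1. On the letter D that is Db.

Db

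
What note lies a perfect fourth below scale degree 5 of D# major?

Scale degree 5 of D# major is A#.
A perfect fourth (5 semitones) below A# lands on the letter E, giving E#.

E#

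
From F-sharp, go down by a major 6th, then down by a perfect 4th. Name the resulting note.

E

A major sixth down from F# is A (letter A, 9 semitones down).
A perfect fourth down from A is E (letter E, 5 semitones down).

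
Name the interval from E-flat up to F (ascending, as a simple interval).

Counting letters E–F gives a second.
Eb→F = 2 semitones, exactly the major second.

major second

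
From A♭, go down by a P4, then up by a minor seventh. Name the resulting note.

A perfect fourth down from Ab is Eb (letter E, 5 semitones down).
A minor seventh up from Eb is Db (letter D, 10 semitones up).

Db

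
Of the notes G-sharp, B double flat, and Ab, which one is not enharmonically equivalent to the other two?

In 12-tone equal temperament, enharmonic equivalents share a pitch class. G# is pitch class 8; Bbb is pitch class 9; Ab is pitch class 8.
G# and Ab share pitch class 8, while Bbb is pitch class 9.

Bbb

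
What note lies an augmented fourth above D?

D up a perfect fourth is G, so the target letter is G.
From D, an augmented fourth is 6 semitones up: G#.

G#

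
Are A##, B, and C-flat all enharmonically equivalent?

A## = pitch class 11 and B = pitch class 11 and Cb = pitch class 11 — the same pitch class, so they are enharmonic equivalents.

Yes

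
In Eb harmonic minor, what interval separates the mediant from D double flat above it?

diminished fifth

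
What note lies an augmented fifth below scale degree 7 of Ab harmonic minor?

Scale degree 7 of Ab harmonic minor is G.
An augmented fifth (8 semitones) below G lands on the letter C, giving Cb.

Cb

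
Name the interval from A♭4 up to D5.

augmented fourth

Counting letters A–B–C–D gives a fourth.
Ab→D = 6 semitones, 1 wider than the perfect fourth (5), so augmented.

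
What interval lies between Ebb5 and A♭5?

augmented fourth

Counting letters E–F–G–A gives a fourth.
Ebb→Ab = 6 semitones, 1 wider than the perfect fourth (5), so augmented.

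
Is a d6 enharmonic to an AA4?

Yes

A diminished sixth spans 7 semitones; a doubly augmented fourth spans 7.
They are enharmonically equivalent.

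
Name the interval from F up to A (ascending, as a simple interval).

Counting letters F–G–A gives a third.
F→A = 4 semitones, exactly the major third.

major third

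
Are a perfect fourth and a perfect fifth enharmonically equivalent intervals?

No

A perfect fourth spans 5 semitones; a perfect fifth spans 7.
The spans differ, so they are not enharmonic equivalents.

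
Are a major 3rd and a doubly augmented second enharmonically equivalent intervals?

Yes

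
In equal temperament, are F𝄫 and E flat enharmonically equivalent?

Yes

Fbb is pitch class 3; Eb is pitch class 3.
All spellings map to pitch class 3, so they are enharmonically equivalent.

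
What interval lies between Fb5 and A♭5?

The letter names run F→A, a span of 2 letter steps, so the interval is some kind of third.
Fb to Ab is 4 semitones. A major third is 4, so 4 makes it major.

major third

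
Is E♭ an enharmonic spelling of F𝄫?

Yes

Eb = pitch class 3 and Fbb = pitch class 3 — the same pitch class, so they are enharmonic equivalents.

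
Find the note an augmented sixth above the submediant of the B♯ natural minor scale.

E##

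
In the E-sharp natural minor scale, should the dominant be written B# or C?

Each scale degree takes a distinct letter name. Degree 5 of a scale on E must use the letter B.
B# and C are enharmonically the same pitch, but only B# uses the letter B, so it is the correct spelling here.

B#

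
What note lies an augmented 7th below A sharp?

A seventh below A lands on the letter B.
An augmented seventh spans 12 semitones, so A# moves to pitch class 10. On the letter B that is Bb.

Bb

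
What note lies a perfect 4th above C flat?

Fb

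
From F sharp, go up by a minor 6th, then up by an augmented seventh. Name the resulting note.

A minor sixth up from F# is D (letter D, 8 semitones up).
An augmented seventh up from D is C## (letter C, 12 semitones up).

C##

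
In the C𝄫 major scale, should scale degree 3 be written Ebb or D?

Ebb

Each scale degree takes a distinct letter name. Degree 3 of a scale on C must use the letter E.
Ebb and D are enharmonically the same pitch, but only Ebb uses the letter E, so it is the correct spelling here.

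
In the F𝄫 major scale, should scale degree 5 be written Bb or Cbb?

Cbb

Each scale degree takes a distinct letter name. Degree 5 of a scale on F must use the letter C.
Cbb and Bb are enharmonically the same pitch, but only Cbb uses the letter C, so it is the correct spelling here.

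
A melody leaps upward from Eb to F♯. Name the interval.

Counting letters E–F gives a second.
Eb→F# = 3 semitones, 1 wider than the major second (2), so augmented.

augmented second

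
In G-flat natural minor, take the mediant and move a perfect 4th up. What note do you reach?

Ebb

The mediant of Gb natural minor is Bbb.
A perfect fourth (5 semitones) above Bbb lands on the letter E, giving Ebb.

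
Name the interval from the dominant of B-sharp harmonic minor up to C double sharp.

The dominant of B# harmonic minor is F##.
F## up to C##: letters F→C make it a fifth; 7 semitones makes it perfect.

perfect fifth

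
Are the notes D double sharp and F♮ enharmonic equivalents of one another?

No

D## is pitch class 4; F is pitch class 5.
The pitch classes differ (4 vs. 5), so they are not enharmonic equivalents.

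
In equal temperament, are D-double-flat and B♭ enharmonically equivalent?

No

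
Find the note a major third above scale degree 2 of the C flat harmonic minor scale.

Scale degree 2 of Cb harmonic minor is Db.
A major third (4 semitones) above Db lands on the letter F, giving F.

F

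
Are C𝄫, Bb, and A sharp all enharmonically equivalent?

Cbb is pitch class 10; Bb is pitch class 10; A# is pitch class 10.
All spellings map to pitch class 10, so they are enharmonically equivalent.

Yes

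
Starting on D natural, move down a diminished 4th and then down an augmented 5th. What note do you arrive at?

A diminished fourth down from D is A# (letter A, 4 semitones down).
An augmented fifth down from A# is D (letter D, 8 semitones down).

D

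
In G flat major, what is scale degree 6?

Degree 6 takes the letter 5 steps above G, which is E.
In major, degree 6 sits 9 semitones above the tonic. Gb + 9 semitones is pitch class 3, spelled on E as Eb.

Eb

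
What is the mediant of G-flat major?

Bb

Degree 3 takes the letter 2 steps above G, which is B.
In major, degree 3 sits 4 semitones above the tonic. Gb + 4 semitones is pitch class 10, spelled on B as Bb.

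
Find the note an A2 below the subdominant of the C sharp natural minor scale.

Eb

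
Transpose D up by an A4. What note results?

G#

A fourth above D lands on the letter G.
An augmented fourth spans 6 semitones, so D moves to pitch class 8. On the letter G that is G#.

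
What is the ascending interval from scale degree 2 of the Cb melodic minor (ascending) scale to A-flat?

perfect fifth

Scale degree 2 of Cb melodic minor (ascending) is Db.
Db up to Ab: letters D→A make it a fifth; 7 semitones makes it perfect.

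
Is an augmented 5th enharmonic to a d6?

An augmented fifth spans 8 semitones; a diminished sixth spans 7.
The spans differ, so they are not enharmonic equivalents.

No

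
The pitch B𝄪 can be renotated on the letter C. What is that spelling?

C#

Plain C sits 1 semitone below B##, so on the letter C the same pitch needs a sharp: C#.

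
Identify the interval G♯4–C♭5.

doubly diminished fourth

The letter names run G→C, a span of 3 letter steps, so the interval is some kind of fourth.
G# to Cb is 3 semitones. A perfect fourth is 5, so 3 makes it doubly diminished.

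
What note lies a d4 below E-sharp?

E down a perfect fourth is B, so the target letter is B.
From E#, a diminished fourth is 4 semitones down: B##.

B##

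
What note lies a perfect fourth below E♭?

Bb

A fourth below E lands on the letter B.
A perfect fourth spans 5 semitones, so Eb moves to pitch class 10. On the letter B that is Bb.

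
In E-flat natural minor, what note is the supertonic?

F

The Eb natural minor scale runs Eb F Gb Ab Bb Cb Db.
Degree 2 is F.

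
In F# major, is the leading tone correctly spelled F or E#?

E#

Each scale degree takes a distinct letter name. Degree 7 of a scale on F must use the letter E.
E# and F are enharmonically the same pitch, but only E# uses the letter E, so it is the correct spelling here.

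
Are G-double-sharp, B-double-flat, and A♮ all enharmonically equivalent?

G## is pitch class 9; Bbb is pitch class 9; A is pitch class 9.
All spellings map to pitch class 9, so they are enharmonically equivalent.

Yes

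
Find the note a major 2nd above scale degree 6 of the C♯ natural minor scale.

B

Scale degree 6 of C# natural minor is A.
A major second (2 semitones) above A lands on the letter B, giving B.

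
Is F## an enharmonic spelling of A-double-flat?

Yes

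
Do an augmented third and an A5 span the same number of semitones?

An augmented third spans 5 semitones; an augmented fifth spans 8.
The spans differ, so they are not enharmonic equivalents.

No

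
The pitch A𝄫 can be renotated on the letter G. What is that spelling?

Abb is pitch class 7. The letter G alone is pitch class 7.
Pitch class 7 on G needs no accidental: G.

G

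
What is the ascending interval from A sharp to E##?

Counting letters A–B–C–D–E gives a fifth.
A#→E## = 8 semitones, 1 wider than the perfect fifth (7), so augmented.

augmented fifth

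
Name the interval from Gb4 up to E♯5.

The letter names run G→E, a span of 5 letter steps, so the interval is some kind of sixth.
Gb to E# is 11 semitones. A major sixth is 9, so 11 makes it doubly augmented.

doubly augmented sixth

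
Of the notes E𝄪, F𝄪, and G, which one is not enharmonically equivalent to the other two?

E##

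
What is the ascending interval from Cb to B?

augmented seventh

Counting letters C–D–E–F–G–A–B gives a seventh.
Cb→B = 12 semitones, 1 wider than the major seventh (11), so augmented.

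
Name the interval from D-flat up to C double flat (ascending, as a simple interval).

diminished seventh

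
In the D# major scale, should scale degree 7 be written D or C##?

Each scale degree takes a distinct letter name. Degree 7 of a scale on D must use the letter C.
C## and D are enharmonically the same pitch, but only C## uses the letter C, so it is the correct spelling here.

C##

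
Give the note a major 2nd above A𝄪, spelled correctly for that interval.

B##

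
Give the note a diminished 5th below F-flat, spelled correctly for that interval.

Bb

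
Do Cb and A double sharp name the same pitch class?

Cb = pitch class 11 and A## = pitch class 11 — the same pitch class, so they are enharmonic equivalents.

Yes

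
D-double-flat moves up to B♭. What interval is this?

augmented sixth

Counting letters D–E–F–G–A–B gives a sixth.
Dbb→Bb = 10 semitones, 1 wider than the major sixth (9), so augmented.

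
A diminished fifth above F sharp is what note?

C

F up a perfect fifth is C, so the target letter is C.
From F#, a diminished fifth is 6 semitones up: C.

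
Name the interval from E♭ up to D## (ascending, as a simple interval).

Counting letters E–F–G–A–B–C–D gives a seventh.
Eb→D## = 13 semitones, 2 wider than the major seventh (11), so doubly augmented.

doubly augmented seventh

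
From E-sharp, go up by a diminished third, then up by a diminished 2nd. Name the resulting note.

A diminished third up from E# is G (letter G, 2 semitones up).
A diminished second up from G is Abb (letter A, 0 semitones up).

Abb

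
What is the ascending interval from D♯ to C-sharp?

minor seventh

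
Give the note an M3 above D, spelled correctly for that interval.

D up a major third is F#, so the target letter is F.
From D, a major third is 4 semitones up: F#.

F#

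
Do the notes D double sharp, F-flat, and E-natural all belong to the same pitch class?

Yes

D## = pitch class 4 and Fb = pitch class 4 and E = pitch class 4 — the same pitch class, so they are enharmonic equivalents.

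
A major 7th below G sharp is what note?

A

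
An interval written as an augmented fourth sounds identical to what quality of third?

An augmented fourth spans 6 semitones.
A third spanning 6 semitones is doubly augmented (the major third is 4).

doubly augmented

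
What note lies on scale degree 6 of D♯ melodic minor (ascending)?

B#

Degree 6 takes the letter 5 steps above D, which is B.
In melodic minor (ascending), degree 6 sits 9 semitones above the tonic. D# + 9 semitones is pitch class 0, spelled on B as B#.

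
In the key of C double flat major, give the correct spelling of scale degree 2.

Dbb

The Cbb major scale runs Cbb Dbb Ebb Fbb Gbb Abb Bbb.
Degree 2 is Dbb.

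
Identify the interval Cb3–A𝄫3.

minor sixth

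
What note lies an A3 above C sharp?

E##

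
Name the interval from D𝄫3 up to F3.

augmented third

Counting letters D–E–F gives a third.
Dbb→F = 5 semitones, 1 wider than the major third (4), so augmented.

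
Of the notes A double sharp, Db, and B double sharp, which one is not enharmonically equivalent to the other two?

In 12-tone equal temperament, enharmonic equivalents share a pitch class. A## is pitch class 11; Db is pitch class 1; B## is pitch class 1.
Db and B## share pitch class 1, while A## is pitch class 11.

A##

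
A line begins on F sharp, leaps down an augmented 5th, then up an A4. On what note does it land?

An augmented fifth down from F# is Bb (letter B, 8 semitones down).
An augmented fourth up from Bb is E (letter E, 6 semitones up).

E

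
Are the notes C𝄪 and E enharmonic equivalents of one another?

No

Two spellings are enharmonically equivalent only if they share a pitch class.
Here C## → 2, E → 4; 2 ≠ 4, so they are not.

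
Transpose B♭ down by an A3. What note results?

Gbb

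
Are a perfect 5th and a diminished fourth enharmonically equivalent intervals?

No

A perfect fifth spans 7 semitones; a diminished fourth spans 4.
The spans differ, so they are not enharmonic equivalents.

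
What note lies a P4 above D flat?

D up a perfect fourth is G, so the target letter is G.
From Db, a perfect fourth is 5 semitones up: Gb.

Gb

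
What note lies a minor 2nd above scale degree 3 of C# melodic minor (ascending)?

F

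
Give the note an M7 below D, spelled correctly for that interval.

Eb

A seventh below D lands on the letter E.
A major seventh spans 11 semitones, so D moves to pitch class 3. On the letter E that is Eb.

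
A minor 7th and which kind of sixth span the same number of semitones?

augmented

A minor seventh spans 10 semitones.
A sixth spanning 10 semitones is augmented (the major sixth is 9).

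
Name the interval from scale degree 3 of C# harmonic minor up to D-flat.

Scale degree 3 of C# harmonic minor is E.
E up to Db: letters E→D make it a seventh; 9 semitones makes it diminished.

diminished seventh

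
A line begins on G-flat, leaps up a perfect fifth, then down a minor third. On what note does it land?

A perfect fifth up from Gb is Db (letter D, 7 semitones up).
A minor third down from Db is Bb (letter B, 3 semitones down).

Bb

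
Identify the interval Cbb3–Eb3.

augmented third

Counting letters C–D–E gives a third.
Cbb→Eb = 5 semitones, 1 wider than the major third (4), so augmented.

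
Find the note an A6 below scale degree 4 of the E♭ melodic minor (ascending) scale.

Scale degree 4 of Eb melodic minor (ascending) is Ab.
An augmented sixth (10 semitones) below Ab lands on the letter C, giving Cbb.

Cbb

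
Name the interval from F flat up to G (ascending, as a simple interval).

The letter names run F→G, a span of 1 letter step, so the interval is some kind of second.
Fb to G is 3 semitones. A major second is 2, so 3 makes it augmented.

augmented second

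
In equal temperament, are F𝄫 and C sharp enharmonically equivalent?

Two spellings are enharmonically equivalent only if they share a pitch class.
Here Fbb → 3, C# → 1; 1 ≠ 3, so they are not.

No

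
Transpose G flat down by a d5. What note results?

C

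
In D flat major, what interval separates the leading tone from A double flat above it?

The leading tone of Db major is C.
C up to Abb: letters C→A make it a sixth; 7 semitones makes it diminished.

diminished sixth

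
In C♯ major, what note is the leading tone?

B#

The C# major scale runs C# D# E# F# G# A# B#.
Degree 7 is B#.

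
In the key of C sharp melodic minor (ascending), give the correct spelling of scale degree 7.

B#

The C# melodic minor (ascending) scale runs C# D# E F# G# A# B#.
Degree 7 is B#.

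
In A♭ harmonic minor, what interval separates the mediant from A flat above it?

major sixth

The mediant of Ab harmonic minor is Cb.
Cb up to Ab: letters C→A make it a sixth; 9 semitones makes it major.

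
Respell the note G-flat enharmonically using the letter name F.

Plain F sits 1 semitone below Gb, so on the letter F the same pitch needs a sharp: F#.

F#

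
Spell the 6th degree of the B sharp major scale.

Degree 6 takes the letter 5 steps above B, which is G.
In major, degree 6 sits 9 semitones above the tonic. B# + 9 semitones is pitch class 9, spelled on G as G##.

G##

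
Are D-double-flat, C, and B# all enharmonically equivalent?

Yes

Dbb is pitch class 0; C is pitch class 0; B# is pitch class 0.
All spellings map to pitch class 0, so they are enharmonically equivalent.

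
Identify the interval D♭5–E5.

augmented second

The letter names run D→E, a span of 1 letter step, so the interval is some kind of second.
Db to E is 3 semitones. A major second is 2, so 3 makes it augmented.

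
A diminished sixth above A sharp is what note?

A up a major sixth is F#, so the target letter is F.
From A#, a diminished sixth is 7 semitones up: F.

F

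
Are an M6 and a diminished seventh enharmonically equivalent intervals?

Yes

A major sixth spans 9 semitones; a diminished seventh spans 9.
They are enharmonically equivalent.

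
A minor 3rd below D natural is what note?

A third below D lands on the letter B.
A minor third spans 3 semitones, so D moves to pitch class 11. On the letter B that is B.

B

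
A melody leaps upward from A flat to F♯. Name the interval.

augmented sixth

The letter names run A→F, a span of 5 letter steps, so the interval is some kind of sixth.
Ab to F# is 10 semitones. A major sixth is 9, so 10 makes it augmented.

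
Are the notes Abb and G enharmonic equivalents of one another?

Yes

Abb = pitch class 7 and G = pitch class 7 — the same pitch class, so they are enharmonic equivalents.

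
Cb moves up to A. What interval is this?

Counting letters C–D–E–F–G–A gives a sixth.
Cb→A = 10 semitones, 1 wider than the major sixth (9), so augmented.

augmented sixth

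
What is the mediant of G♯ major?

Degree 3 takes the letter 2 steps above G, which is B.
In major, degree 3 sits 4 semitones above the tonic. G# + 4 semitones is pitch class 0, spelled on B as B#.

B#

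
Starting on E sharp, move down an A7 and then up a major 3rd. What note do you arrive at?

A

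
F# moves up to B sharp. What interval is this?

The letter names run F→B, a span of 3 letter steps, so the interval is some kind of fourth.
F# to B# is 6 semitones. A perfect fourth is 5, so 6 makes it augmented.

augmented fourth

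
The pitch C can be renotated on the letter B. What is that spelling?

Plain B sits 1 semitone below C, so on the letter B the same pitch needs a sharp: B#.

B#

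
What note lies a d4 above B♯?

B up a perfect fourth is E, so the target letter is E.
From B#, a diminished fourth is 4 semitones up: E.

E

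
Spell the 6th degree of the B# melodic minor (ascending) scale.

G##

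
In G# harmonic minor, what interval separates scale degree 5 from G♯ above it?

Scale degree 5 of G# harmonic minor is D#.
D# up to G#: letters D→G make it a fourth; 5 semitones makes it perfect.

perfect fourth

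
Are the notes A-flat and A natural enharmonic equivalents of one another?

Ab is pitch class 8; A is pitch class 9.
The pitch classes differ (8 vs. 9), so they are not enharmonic equivalents.

No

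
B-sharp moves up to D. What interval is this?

diminished third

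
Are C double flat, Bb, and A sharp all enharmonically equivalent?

Cbb = pitch class 10 and Bb = pitch class 10 and A# = pitch class 10 — the same pitch class, so they are enharmonic equivalents.

Yes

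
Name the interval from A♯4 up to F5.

diminished sixth

The letter names run A→F, a span of 5 letter steps, so the interval is some kind of sixth.
A# to F is 7 semitones. A major sixth is 9, so 7 makes it diminished.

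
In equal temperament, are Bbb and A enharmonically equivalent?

Yes

Bbb = pitch class 9 and A = pitch class 9 — the same pitch class, so they are enharmonic equivalents.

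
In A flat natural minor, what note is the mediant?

Cb

Degree 3 takes the letter 2 steps above A, which is C.
In natural minor, degree 3 sits 3 semitones above the tonic. Ab + 3 semitones is pitch class 11, spelled on C as Cb.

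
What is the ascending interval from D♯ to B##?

The letter names run D→B, a span of 5 letter steps, so the interval is some kind of sixth.
D# to B## is 10 semitones. A major sixth is 9, so 10 makes it augmented.

augmented sixth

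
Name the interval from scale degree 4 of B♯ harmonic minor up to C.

Scale degree 4 of B# harmonic minor is E#.
E# up to C: letters E→C make it a sixth; 7 semitones makes it diminished.

diminished sixth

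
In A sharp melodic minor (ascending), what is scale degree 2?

The A# melodic minor (ascending) scale runs A# B# C# D# E# F## G##.
Degree 2 is B#.

B#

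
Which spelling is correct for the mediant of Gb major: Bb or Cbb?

Each scale degree takes a distinct letter name. Degree 3 of a scale on G must use the letter B.
Bb and Cbb are enharmonically the same pitch, but only Bb uses the letter B, so it is the correct spelling here.

Bb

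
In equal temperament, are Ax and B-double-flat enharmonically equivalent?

No

A## is pitch class 11; Bbb is pitch class 9.
The pitch classes differ (11 vs. 9), so they are not enharmonic equivalents.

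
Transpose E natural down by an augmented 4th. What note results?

Bb

E down a perfect fourth is B, so the target letter is B.
From E, an augmented fourth is 6 semitones down: Bb.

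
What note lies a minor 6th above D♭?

A sixth above D lands on the letter B.
A minor sixth spans 8 semitones, so Db moves to pitch class 9. On the letter B that is Bbb.

Bbb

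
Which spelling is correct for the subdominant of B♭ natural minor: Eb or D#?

Each scale degree takes a distinct letter name. Degree 4 of a scale on B must use the letter E.
Eb and D# are enharmonically the same pitch, but only Eb uses the letter E, so it is the correct spelling here.

Eb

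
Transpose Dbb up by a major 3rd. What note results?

D up a major third is F#, so the target letter is F.
From Dbb, a major third is 4 semitones up: Fb.

Fb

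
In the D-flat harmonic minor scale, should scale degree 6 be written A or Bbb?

Bbb

Each scale degree takes a distinct letter name. Degree 6 of a scale on D must use the letter B.
Bbb and A are enharmonically the same pitch, but only Bbb uses the letter B, so it is the correct spelling here.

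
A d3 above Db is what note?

D up a major third is F#, so the target letter is F.
From Db, a diminished third is 2 semitones up: Fbb.

Fbb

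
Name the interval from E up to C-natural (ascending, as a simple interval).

minor sixth

Counting letters E–F–G–A–B–C gives a sixth.
E→C = 8 semitones, 1 narrower than the major sixth (9), so minor.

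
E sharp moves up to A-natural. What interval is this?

diminished fourth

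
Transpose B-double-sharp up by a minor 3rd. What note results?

B up a major third is D#, so the target letter is D.
From B##, a minor third is 3 semitones up: D##.

D##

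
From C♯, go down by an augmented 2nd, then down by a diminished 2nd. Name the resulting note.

A#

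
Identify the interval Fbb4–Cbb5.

perfect fifth

Counting letters F–G–A–B–C gives a fifth.
Fbb→Cbb = 7 semitones, exactly the perfect fifth.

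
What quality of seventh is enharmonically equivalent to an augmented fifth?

An augmented fifth spans 8 semitones.
A seventh spanning 8 semitones is doubly diminished (the major seventh is 11).

doubly diminished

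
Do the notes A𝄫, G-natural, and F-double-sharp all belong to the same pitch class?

Yes

Abb is pitch class 7; G is pitch class 7; F## is pitch class 7.
All spellings map to pitch class 7, so they are enharmonically equivalent.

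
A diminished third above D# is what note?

A third above D lands on the letter F.
A diminished third spans 2 semitones, so D# moves to pitch class 5. On the letter F that is F.

F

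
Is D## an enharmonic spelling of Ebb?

No

Two spellings are enharmonically equivalent only if they share a pitch class.
Here D## → 4, Ebb → 2; 2 ≠ 4, so they are not.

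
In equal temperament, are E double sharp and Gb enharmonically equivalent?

Yes

E## is pitch class 6; Gb is pitch class 6.
All spellings map to pitch class 6, so they are enharmonically equivalent.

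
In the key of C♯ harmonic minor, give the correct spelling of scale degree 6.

A

The C# harmonic minor scale runs C# D# E F# G# A B#.
Degree 6 is A.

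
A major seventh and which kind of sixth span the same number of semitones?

doubly augmented

A major seventh spans 11 semitones.
A sixth spanning 11 semitones is doubly augmented (the major sixth is 9).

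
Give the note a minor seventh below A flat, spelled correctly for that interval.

A seventh below A lands on the letter B.
A minor seventh spans 10 semitones, so Ab moves to pitch class 10. On the letter B that is Bb.

Bb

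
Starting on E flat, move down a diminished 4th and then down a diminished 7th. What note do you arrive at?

A diminished fourth down from Eb is B (letter B, 4 semitones down).
A diminished seventh down from B is C## (letter C, 9 semitones down).

C##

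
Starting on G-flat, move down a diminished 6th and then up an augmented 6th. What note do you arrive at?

A diminished sixth down from Gb is B (letter B, 7 semitones down).
An augmented sixth up from B is G## (letter G, 10 semitones up).

G##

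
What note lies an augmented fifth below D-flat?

Gbb

D down a perfect fifth is G, so the target letter is G.
From Db, an augmented fifth is 8 semitones down: Gbb.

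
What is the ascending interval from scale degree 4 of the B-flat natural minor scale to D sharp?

augmented seventh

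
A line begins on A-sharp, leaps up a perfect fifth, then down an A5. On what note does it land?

A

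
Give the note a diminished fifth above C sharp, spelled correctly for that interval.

G

A fifth above C lands on the letter G.
A diminished fifth spans 6 semitones, so C# moves to pitch class 7. On the letter G that is G.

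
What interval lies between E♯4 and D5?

diminished seventh

Counting letters E–F–G–A–B–C–D gives a seventh.
E#→D = 9 semitones, 2 narrower than the major seventh (11), so diminished.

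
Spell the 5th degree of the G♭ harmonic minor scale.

Degree 5 takes the letter 4 steps above G, which is D.
In harmonic minor, degree 5 sits 7 semitones above the tonic. Gb + 7 semitones is pitch class 1, spelled on D as Db.

Db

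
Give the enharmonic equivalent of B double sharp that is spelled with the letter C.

C#

Plain C sits 1 semitone below B##, so on the letter C the same pitch needs a sharp: C#.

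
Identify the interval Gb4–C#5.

doubly augmented fourth

The letter names run G→C, a span of 3 letter steps, so the interval is some kind of fourth.
Gb to C# is 7 semitones. A perfect fourth is 5, so 7 makes it doubly augmented.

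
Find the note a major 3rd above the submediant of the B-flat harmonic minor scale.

The submediant of Bb harmonic minor is Gb.
A major third (4 semitones) above Gb lands on the letter B, giving Bb.

Bb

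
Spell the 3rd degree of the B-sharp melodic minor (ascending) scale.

D#

The B# melodic minor (ascending) scale runs B# C## D# E# F## G## A##.
Degree 3 is D#.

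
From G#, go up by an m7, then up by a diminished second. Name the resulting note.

A minor seventh up from G# is F# (letter F, 10 semitones up).
A diminished second up from F# is Gb (letter G, 0 semitones up).

Gb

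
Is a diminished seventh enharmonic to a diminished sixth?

A diminished seventh spans 9 semitones; a diminished sixth spans 7.
The spans differ, so they are not enharmonic equivalents.

No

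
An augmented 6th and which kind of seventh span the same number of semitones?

minor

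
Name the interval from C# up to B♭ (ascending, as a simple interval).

The letter names run C→B, a span of 6 letter steps, so the interval is some kind of seventh.
C# to Bb is 9 semitones. A major seventh is 11, so 9 makes it diminished.

diminished seventh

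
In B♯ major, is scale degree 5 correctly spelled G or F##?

Each scale degree takes a distinct letter name. Degree 5 of a scale on B must use the letter F.
F## and G are enharmonically the same pitch, but only F## uses the letter F, so it is the correct spelling here.

F##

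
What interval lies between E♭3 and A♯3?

doubly augmented fourth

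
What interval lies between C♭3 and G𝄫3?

diminished fifth

Counting letters C–D–E–F–G gives a fifth.
Cb→Gbb = 6 semitones, 1 narrower than the perfect fifth (7), so diminished.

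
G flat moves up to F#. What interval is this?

augmented seventh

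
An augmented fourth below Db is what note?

D down a perfect fourth is A, so the target letter is A.
From Db, an augmented fourth is 6 semitones down: Abb.

Abb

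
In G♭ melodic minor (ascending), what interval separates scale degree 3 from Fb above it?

perfect fifth

Scale degree 3 of Gb melodic minor (ascending) is Bbb.
Bbb up to Fb: letters B→F make it a fifth; 7 semitones makes it perfect.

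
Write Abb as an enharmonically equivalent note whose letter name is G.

G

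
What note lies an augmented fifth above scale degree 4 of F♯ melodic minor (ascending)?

F##

Scale degree 4 of F# melodic minor (ascending) is B.
An augmented fifth (8 semitones) above B lands on the letter F, giving F##.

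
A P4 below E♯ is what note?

E down a perfect fourth is B, so the target letter is B.
From E#, a perfect fourth is 5 semitones down: B#.

B#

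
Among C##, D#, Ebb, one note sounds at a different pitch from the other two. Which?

D#

In 12-tone equal temperament, enharmonic equivalents share a pitch class. C## is pitch class 2; D# is pitch class 3; Ebb is pitch class 2.
C## and Ebb share pitch class 2, while D# is pitch class 3.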